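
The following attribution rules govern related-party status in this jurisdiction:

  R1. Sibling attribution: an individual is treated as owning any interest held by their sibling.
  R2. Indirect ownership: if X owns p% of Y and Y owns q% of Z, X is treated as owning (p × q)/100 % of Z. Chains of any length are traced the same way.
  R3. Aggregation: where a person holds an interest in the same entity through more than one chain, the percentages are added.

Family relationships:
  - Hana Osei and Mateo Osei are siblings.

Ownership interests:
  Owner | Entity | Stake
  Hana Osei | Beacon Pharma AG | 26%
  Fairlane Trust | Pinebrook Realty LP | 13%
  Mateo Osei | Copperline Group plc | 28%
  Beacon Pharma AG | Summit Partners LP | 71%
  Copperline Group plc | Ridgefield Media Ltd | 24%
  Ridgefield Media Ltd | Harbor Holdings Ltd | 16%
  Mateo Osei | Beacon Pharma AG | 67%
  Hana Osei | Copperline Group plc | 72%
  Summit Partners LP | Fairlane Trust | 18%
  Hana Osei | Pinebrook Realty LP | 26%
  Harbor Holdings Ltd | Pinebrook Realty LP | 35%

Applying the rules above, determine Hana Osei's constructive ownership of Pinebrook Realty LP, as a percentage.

28.889102%

By sibling attribution (R1), Hana Osei is treated as also owning Mateo Osei's interest in Copperline Group plc, giving 72% + 28% = 100%.
By sibling attribution (R1), Hana Osei is treated as also owning Mateo Osei's interest in Beacon Pharma AG, giving 26% + 67% = 93%.
Chain via Copperline Group plc → Ridgefield Media Ltd → Harbor Holdings Ltd (R2): 100% × 24% × 16% × 35% = 1.344% of Pinebrook Realty LP.
Chain via Beacon Pharma AG → Summit Partners LP → Fairlane Trust (R2): 93% × 71% × 18% × 13% = 1.545102% of Pinebrook Realty LP.
Direct interest in Pinebrook Realty LP: 26%.
Aggregating (R3): 1.344% + 1.545102% + 26% = 28.889102%.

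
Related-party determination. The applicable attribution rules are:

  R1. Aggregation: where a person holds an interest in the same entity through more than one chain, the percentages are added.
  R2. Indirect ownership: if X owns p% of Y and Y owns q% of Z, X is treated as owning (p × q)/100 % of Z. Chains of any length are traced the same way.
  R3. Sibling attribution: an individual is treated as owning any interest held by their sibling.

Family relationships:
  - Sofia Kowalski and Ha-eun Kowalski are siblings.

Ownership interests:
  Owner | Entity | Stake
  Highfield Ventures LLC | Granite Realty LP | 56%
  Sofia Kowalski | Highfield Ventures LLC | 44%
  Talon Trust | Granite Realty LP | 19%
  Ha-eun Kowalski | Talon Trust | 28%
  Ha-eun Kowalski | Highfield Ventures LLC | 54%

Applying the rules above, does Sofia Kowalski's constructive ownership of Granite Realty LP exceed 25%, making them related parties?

Yes

By sibling attribution (R3), Sofia Kowalski is treated as also owning Ha-eun Kowalski's interest in Highfield Ventures LLC, giving 44% + 54% = 98%.
By sibling attribution (R3), Sofia Kowalski is treated as owning Ha-eun Kowalski's 28% interest in Talon Trust.
Chain via Highfield Ventures LLC (R2): 98% × 56% = 54.88% of Granite Realty LP.
Chain via Talon Trust (R2): 28% × 19% = 5.32% of Granite Realty LP.
Aggregating (R1): 54.88% + 5.32% = 60.2%.
60.2% exceeds the 25% threshold, so Sofia is a related party to Granite Realty LP.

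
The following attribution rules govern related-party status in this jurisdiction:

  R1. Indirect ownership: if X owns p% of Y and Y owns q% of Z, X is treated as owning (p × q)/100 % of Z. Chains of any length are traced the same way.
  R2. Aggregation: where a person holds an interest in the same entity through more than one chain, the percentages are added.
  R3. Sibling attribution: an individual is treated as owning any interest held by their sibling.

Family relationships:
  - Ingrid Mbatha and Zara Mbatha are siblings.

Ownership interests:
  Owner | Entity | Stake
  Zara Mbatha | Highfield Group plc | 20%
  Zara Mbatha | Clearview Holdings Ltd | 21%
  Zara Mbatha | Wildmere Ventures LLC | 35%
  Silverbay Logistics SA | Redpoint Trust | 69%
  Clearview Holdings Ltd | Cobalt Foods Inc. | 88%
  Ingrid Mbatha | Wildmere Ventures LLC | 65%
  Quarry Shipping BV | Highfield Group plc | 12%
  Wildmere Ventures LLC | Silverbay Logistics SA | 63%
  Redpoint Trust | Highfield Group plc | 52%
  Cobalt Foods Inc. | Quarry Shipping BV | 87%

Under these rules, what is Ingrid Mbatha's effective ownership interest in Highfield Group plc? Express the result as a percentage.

44.533712%

By sibling attribution (R3), Ingrid Mbatha is treated as also owning Zara Mbatha's interest in Wildmere Ventures LLC, giving 65% + 35% = 100%.
By sibling attribution (R3), Ingrid Mbatha is treated as owning Zara Mbatha's 21% interest in Clearview Holdings Ltd.
By sibling attribution (R3), Ingrid Mbatha is treated as owning Zara Mbatha's 20% interest in Highfield Group plc.
Chain via Wildmere Ventures LLC → Silverbay Logistics SA → Redpoint Trust (R1): 100% × 63% × 69% × 52% = 22.6044% of Highfield Group plc.
Chain via Clearview Holdings Ltd → Cobalt Foods Inc. → Quarry Shipping BV (R1): 21% × 88% × 87% × 12% = 1.929312% of Highfield Group plc.
Direct interest in Highfield Group plc: 20%.
Aggregating (R2): 22.6044% + 1.929312% + 20% = 44.533712%.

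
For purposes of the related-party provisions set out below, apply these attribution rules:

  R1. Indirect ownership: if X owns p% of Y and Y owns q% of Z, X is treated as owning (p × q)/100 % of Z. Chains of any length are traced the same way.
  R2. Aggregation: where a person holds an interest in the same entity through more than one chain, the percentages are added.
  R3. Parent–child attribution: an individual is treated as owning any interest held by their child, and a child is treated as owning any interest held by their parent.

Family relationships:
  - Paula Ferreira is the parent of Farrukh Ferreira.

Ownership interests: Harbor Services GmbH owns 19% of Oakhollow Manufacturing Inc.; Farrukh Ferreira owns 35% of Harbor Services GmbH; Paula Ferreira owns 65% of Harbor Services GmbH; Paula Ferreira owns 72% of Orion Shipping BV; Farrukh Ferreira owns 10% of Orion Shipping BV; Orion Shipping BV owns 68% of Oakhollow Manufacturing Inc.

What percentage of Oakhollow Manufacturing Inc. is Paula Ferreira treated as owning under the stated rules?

By parent–child attribution (R3), Paula Ferreira is treated as also owning Farrukh Ferreira's interest in Harbor Services GmbH, giving 65% + 35% = 100%.
By parent–child attribution (R3), Paula Ferreira is treated as also owning Farrukh Ferreira's interest in Orion Shipping BV, giving 72% + 10% = 82%.
Chain via Harbor Services GmbH (R1): 100% × 19% = 19% of Oakhollow Manufacturing Inc.
Chain via Orion Shipping BV (R1): 82% × 68% = 55.76% of Oakhollow Manufacturing Inc.
Aggregating (R2): 19% + 55.76% = 74.76%.

74.76%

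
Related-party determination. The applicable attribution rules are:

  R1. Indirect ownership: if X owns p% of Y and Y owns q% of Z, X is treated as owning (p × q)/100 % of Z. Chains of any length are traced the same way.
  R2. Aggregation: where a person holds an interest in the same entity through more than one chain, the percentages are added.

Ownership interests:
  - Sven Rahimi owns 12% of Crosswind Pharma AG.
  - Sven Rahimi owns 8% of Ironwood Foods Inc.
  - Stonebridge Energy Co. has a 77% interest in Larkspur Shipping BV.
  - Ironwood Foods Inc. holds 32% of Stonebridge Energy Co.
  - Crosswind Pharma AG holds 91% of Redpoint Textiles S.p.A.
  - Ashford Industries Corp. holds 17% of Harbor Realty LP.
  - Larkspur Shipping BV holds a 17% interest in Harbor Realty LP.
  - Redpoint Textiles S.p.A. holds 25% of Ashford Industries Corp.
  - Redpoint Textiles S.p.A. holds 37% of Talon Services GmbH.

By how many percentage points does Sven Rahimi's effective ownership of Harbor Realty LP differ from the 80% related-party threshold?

79.200796

Chain via Crosswind Pharma AG → Redpoint Textiles S.p.A. → Ashford Industries Corp. (R1): 12% × 91% × 25% × 17% = 0.4641% of Harbor Realty LP.
Chain via Ironwood Foods Inc. → Stonebridge Energy Co. → Larkspur Shipping BV (R1): 8% × 32% × 77% × 17% = 0.335104% of Harbor Realty LP.
Aggregating (R2): 0.4641% + 0.335104% = 0.799204%.
0.799204% falls short of the 80% threshold by 79.200796 percentage points.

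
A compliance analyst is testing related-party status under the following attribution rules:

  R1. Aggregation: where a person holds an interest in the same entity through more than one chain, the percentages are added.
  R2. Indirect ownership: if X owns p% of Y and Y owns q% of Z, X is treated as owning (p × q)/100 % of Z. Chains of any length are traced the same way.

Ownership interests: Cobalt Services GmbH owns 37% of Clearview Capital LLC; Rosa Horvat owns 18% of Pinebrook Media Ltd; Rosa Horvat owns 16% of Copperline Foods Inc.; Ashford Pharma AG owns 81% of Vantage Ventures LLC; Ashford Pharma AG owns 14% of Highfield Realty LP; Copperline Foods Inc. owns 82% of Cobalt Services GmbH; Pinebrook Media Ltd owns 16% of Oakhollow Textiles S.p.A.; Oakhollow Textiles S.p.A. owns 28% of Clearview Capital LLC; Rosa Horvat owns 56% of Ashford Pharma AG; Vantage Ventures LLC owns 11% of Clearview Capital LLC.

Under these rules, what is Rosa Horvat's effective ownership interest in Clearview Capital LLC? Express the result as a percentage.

Chain via Pinebrook Media Ltd → Oakhollow Textiles S.p.A. (R2): 18% × 16% × 28% = 0.8064% of Clearview Capital LLC.
Chain via Copperline Foods Inc. → Cobalt Services GmbH (R2): 16% × 82% × 37% = 4.8544% of Clearview Capital LLC.
Chain via Ashford Pharma AG → Vantage Ventures LLC (R2): 56% × 81% × 11% = 4.9896% of Clearview Capital LLC.
Aggregating (R1): 0.8064% + 4.8544% + 4.9896% = 10.6504%.

10.6504%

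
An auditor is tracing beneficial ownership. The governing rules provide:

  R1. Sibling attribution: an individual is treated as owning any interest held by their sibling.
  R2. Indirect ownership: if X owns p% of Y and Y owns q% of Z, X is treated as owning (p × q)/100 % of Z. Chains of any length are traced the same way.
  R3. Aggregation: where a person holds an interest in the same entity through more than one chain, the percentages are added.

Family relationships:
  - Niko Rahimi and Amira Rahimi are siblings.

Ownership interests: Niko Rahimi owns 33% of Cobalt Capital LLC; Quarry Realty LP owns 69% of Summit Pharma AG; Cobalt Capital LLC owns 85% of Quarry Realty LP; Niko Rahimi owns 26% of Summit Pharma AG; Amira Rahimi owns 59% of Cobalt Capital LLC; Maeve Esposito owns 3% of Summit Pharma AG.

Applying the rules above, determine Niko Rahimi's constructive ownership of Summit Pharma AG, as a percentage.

By sibling attribution (R1), Niko Rahimi is treated as also owning Amira Rahimi's interest in Cobalt Capital LLC, giving 33% + 59% = 92%.
Chain via Cobalt Capital LLC → Quarry Realty LP (R2): 92% × 85% × 69% = 53.958% of Summit Pharma AG.
Direct interest in Summit Pharma AG: 26%.
Aggregating (R3): 53.958% + 26% = 79.958%.

79.958%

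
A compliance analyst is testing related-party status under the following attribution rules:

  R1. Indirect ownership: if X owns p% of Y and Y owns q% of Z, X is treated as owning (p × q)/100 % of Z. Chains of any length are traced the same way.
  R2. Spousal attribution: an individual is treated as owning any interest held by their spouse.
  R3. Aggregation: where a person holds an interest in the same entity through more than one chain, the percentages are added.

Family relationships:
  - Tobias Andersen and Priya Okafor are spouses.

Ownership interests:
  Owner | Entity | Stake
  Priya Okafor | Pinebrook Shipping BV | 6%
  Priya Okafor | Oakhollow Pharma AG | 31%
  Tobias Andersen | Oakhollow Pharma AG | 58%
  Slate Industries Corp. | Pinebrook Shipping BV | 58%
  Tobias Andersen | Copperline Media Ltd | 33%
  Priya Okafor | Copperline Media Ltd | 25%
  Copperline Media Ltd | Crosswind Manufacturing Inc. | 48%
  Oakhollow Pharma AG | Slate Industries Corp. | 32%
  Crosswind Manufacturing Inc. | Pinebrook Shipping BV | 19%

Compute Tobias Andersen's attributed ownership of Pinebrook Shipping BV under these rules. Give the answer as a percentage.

By spousal attribution (R2), Tobias Andersen is treated as also owning Priya Okafor's interest in Oakhollow Pharma AG, giving 58% + 31% = 89%.
By spousal attribution (R2), Tobias Andersen is treated as also owning Priya Okafor's interest in Copperline Media Ltd, giving 33% + 25% = 58%.
By spousal attribution (R2), Tobias Andersen is treated as owning Priya Okafor's 6% interest in Pinebrook Shipping BV.
Chain via Oakhollow Pharma AG → Slate Industries Corp. (R1): 89% × 32% × 58% = 16.5184% of Pinebrook Shipping BV.
Chain via Copperline Media Ltd → Crosswind Manufacturing Inc. (R1): 58% × 48% × 19% = 5.2896% of Pinebrook Shipping BV.
Direct interest in Pinebrook Shipping BV: 6%.
Aggregating (R3): 16.5184% + 5.2896% + 6% = 27.808%.

27.808%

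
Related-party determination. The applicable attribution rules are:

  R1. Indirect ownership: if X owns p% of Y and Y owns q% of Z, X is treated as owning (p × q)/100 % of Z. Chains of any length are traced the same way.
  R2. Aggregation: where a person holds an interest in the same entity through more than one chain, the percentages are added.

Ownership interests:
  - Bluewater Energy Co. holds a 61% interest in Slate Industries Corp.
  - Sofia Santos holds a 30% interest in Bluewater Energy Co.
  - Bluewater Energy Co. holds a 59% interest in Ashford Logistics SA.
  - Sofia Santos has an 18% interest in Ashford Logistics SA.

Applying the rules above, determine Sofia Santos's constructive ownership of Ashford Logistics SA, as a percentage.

35.7%

Chain via Bluewater Energy Co. (R1): 30% × 59% = 17.7% of Ashford Logistics SA.
Direct interest in Ashford Logistics SA: 18%.
Aggregating (R2): 17.7% + 18% = 35.7%.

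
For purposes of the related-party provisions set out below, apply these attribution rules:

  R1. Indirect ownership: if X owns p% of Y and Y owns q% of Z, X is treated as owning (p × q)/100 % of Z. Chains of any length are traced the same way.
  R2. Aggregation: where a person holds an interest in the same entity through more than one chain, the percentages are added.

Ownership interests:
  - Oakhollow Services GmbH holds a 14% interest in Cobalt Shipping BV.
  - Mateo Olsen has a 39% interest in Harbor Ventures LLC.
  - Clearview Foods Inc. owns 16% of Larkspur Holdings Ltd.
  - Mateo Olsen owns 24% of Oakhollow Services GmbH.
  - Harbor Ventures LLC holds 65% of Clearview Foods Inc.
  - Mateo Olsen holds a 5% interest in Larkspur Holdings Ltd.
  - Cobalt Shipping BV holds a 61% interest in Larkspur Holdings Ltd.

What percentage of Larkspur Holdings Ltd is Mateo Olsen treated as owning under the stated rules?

11.1056%

Chain via Oakhollow Services GmbH → Cobalt Shipping BV (R1): 24% × 14% × 61% = 2.0496% of Larkspur Holdings Ltd.
Chain via Harbor Ventures LLC → Clearview Foods Inc. (R1): 39% × 65% × 16% = 4.056% of Larkspur Holdings Ltd.
Direct interest in Larkspur Holdings Ltd: 5%.
Aggregating (R2): 2.0496% + 4.056% + 5% = 11.1056%.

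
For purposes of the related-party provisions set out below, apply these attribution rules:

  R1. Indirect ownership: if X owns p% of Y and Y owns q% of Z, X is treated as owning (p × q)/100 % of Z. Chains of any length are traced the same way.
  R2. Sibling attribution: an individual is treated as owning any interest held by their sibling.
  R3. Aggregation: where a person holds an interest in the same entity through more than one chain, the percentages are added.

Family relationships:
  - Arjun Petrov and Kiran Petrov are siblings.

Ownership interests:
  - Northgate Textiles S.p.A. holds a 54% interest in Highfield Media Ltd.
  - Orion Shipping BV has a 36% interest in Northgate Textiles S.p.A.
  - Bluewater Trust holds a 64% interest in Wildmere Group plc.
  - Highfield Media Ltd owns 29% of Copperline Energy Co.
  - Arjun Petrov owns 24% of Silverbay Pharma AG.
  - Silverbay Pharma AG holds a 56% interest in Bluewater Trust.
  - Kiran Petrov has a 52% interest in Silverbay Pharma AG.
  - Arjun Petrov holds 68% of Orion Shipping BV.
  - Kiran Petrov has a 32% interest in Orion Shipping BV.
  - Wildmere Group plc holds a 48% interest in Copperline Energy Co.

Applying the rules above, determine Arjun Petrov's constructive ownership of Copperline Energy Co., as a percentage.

By sibling attribution (R2), Arjun Petrov is treated as also owning Kiran Petrov's interest in Orion Shipping BV, giving 68% + 32% = 100%.
By sibling attribution (R2), Arjun Petrov is treated as also owning Kiran Petrov's interest in Silverbay Pharma AG, giving 24% + 52% = 76%.
Chain via Orion Shipping BV → Northgate Textiles S.p.A. → Highfield Media Ltd (R1): 100% × 36% × 54% × 29% = 5.6376% of Copperline Energy Co.
Chain via Silverbay Pharma AG → Bluewater Trust → Wildmere Group plc (R1): 76% × 56% × 64% × 48% = 13.074432% of Copperline Energy Co.
Aggregating (R3): 5.6376% + 13.074432% = 18.712032%.

18.712032%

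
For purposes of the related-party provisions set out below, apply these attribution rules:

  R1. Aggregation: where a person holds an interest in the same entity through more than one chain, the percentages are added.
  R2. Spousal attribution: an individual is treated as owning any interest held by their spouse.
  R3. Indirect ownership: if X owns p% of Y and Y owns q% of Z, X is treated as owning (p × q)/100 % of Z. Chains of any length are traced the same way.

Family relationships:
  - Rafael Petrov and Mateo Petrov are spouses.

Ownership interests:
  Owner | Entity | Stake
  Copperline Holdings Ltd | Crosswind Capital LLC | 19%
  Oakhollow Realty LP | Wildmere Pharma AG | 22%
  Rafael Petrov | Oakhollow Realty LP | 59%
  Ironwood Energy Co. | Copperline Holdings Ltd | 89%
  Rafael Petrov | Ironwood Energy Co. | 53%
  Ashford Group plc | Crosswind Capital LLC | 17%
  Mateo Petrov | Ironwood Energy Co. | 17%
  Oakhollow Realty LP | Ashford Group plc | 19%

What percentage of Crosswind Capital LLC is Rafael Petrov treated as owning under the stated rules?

By spousal attribution (R2), Rafael Petrov is treated as also owning Mateo Petrov's interest in Ironwood Energy Co, giving 53% + 17% = 70%.
Chain via Oakhollow Realty LP → Ashford Group plc (R3): 59% × 19% × 17% = 1.9057% of Crosswind Capital LLC.
Chain via Ironwood Energy Co. → Copperline Holdings Ltd (R3): 70% × 89% × 19% = 11.837% of Crosswind Capital LLC.
Aggregating (R1): 1.9057% + 11.837% = 13.7427%.

13.7427%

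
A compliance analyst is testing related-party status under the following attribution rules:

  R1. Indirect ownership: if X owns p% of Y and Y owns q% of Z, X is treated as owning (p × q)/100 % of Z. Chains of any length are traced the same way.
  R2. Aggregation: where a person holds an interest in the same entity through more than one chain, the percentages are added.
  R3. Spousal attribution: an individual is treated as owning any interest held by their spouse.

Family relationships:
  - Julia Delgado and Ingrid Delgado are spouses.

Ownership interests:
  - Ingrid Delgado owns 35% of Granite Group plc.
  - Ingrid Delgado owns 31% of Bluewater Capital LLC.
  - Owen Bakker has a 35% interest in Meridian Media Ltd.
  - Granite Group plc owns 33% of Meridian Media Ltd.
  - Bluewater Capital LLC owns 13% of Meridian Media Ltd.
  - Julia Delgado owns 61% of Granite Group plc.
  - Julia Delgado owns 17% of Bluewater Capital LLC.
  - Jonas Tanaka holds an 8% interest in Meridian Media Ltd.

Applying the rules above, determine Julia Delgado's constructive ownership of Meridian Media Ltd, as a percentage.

By spousal attribution (R3), Julia Delgado is treated as also owning Ingrid Delgado's interest in Bluewater Capital LLC, giving 17% + 31% = 48%.
By spousal attribution (R3), Julia Delgado is treated as also owning Ingrid Delgado's interest in Granite Group plc, giving 61% + 35% = 96%.
Chain via Bluewater Capital LLC (R1): 48% × 13% = 6.24% of Meridian Media Ltd.
Chain via Granite Group plc (R1): 96% × 33% = 31.68% of Meridian Media Ltd.
Aggregating (R2): 6.24% + 31.68% = 37.92%.

37.92%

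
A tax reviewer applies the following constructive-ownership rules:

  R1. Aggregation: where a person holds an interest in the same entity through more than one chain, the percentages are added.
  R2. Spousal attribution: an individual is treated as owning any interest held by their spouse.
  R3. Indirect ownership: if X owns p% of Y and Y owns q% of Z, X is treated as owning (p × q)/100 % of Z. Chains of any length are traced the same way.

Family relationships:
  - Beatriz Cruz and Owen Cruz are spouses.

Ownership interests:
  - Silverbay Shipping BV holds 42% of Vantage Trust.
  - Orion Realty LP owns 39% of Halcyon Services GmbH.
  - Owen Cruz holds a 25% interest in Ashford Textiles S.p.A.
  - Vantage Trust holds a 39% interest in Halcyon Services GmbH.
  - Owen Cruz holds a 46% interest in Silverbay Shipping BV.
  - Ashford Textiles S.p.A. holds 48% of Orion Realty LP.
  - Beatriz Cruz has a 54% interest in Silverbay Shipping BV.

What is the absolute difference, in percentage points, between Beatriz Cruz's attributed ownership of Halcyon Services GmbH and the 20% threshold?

1.06

By spousal attribution (R2), Beatriz Cruz is treated as also owning Owen Cruz's interest in Silverbay Shipping BV, giving 54% + 46% = 100%.
By spousal attribution (R2), Beatriz Cruz is treated as owning Owen Cruz's 25% interest in Ashford Textiles S.p.A.
Chain via Silverbay Shipping BV → Vantage Trust (R3): 100% × 42% × 39% = 16.38% of Halcyon Services GmbH.
Chain via Ashford Textiles S.p.A. → Orion Realty LP (R3): 25% × 48% × 39% = 4.68% of Halcyon Services GmbH.
Aggregating (R1): 16.38% + 4.68% = 21.06%.
21.06% exceeds the 20% threshold by 1.06 percentage points.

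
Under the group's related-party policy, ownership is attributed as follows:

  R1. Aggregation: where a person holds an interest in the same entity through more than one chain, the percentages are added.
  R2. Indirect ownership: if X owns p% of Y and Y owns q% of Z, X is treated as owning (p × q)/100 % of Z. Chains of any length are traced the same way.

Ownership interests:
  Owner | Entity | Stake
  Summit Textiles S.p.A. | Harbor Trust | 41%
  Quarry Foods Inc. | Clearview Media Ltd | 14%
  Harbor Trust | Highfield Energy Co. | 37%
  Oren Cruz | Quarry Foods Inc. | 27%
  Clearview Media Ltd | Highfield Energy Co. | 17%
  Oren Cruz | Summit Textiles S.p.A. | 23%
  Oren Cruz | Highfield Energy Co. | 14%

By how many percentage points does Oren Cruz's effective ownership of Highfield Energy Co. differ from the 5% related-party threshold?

Chain via Quarry Foods Inc. → Clearview Media Ltd (R2): 27% × 14% × 17% = 0.6426% of Highfield Energy Co.
Chain via Summit Textiles S.p.A. → Harbor Trust (R2): 23% × 41% × 37% = 3.4891% of Highfield Energy Co.
Direct interest in Highfield Energy Co: 14%.
Aggregating (R1): 0.6426% + 3.4891% + 14% = 18.1317%.
18.1317% exceeds the 5% threshold by 13.1317 percentage points.

13.1317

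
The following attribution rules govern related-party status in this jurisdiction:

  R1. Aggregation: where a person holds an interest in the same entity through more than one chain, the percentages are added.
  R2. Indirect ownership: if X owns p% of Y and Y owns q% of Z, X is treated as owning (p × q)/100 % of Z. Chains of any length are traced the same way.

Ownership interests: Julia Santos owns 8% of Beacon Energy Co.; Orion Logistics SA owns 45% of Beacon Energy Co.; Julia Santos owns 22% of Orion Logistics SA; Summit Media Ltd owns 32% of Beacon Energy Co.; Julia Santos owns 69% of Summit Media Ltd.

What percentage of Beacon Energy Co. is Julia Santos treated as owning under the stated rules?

Chain via Summit Media Ltd (R2): 69% × 32% = 22.08% of Beacon Energy Co.
Chain via Orion Logistics SA (R2): 22% × 45% = 9.9% of Beacon Energy Co.
Direct interest in Beacon Energy Co: 8%.
Aggregating (R1): 22.08% + 9.9% + 8% = 39.98%.

39.98%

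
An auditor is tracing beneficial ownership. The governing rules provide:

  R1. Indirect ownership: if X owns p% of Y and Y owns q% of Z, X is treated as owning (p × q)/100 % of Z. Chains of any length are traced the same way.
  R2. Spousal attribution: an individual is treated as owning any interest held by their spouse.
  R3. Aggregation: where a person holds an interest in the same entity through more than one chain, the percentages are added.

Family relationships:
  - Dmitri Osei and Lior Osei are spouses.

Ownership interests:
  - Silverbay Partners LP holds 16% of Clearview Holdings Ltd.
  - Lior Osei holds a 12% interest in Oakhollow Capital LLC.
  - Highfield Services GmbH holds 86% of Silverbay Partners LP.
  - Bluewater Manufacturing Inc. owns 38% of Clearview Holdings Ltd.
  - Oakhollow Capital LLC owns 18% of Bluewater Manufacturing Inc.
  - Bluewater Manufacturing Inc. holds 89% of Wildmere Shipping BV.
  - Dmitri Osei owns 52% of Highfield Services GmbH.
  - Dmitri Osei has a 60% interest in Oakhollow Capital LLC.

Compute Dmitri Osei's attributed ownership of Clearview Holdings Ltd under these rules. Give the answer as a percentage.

By spousal attribution (R2), Dmitri Osei is treated as also owning Lior Osei's interest in Oakhollow Capital LLC, giving 60% + 12% = 72%.
Chain via Oakhollow Capital LLC → Bluewater Manufacturing Inc. (R1): 72% × 18% × 38% = 4.9248% of Clearview Holdings Ltd.
Chain via Highfield Services GmbH → Silverbay Partners LP (R1): 52% × 86% × 16% = 7.1552% of Clearview Holdings Ltd.
Aggregating (R3): 4.9248% + 7.1552% = 12.08%.

12.08%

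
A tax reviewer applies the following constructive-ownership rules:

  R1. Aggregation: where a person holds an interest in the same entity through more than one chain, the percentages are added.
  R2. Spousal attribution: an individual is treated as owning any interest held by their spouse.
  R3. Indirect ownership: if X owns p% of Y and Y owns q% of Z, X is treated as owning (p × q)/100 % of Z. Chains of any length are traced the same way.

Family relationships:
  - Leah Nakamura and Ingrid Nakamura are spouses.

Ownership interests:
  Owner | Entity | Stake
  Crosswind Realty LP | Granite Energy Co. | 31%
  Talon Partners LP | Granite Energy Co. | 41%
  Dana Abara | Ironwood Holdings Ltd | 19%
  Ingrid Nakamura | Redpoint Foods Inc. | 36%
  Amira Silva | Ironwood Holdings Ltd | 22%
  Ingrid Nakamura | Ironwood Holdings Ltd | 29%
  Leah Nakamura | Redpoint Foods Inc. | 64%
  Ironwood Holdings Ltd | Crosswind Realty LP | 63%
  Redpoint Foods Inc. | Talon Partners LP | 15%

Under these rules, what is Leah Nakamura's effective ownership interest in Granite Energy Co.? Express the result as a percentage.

By spousal attribution (R2), Leah Nakamura is treated as also owning Ingrid Nakamura's interest in Redpoint Foods Inc, giving 64% + 36% = 100%.
By spousal attribution (R2), Leah Nakamura is treated as owning Ingrid Nakamura's 29% interest in Ironwood Holdings Ltd.
Chain via Redpoint Foods Inc. → Talon Partners LP (R3): 100% × 15% × 41% = 6.15% of Granite Energy Co.
Chain via Ironwood Holdings Ltd → Crosswind Realty LP (R3): 29% × 63% × 31% = 5.6637% of Granite Energy Co.
Aggregating (R1): 6.15% + 5.6637% = 11.8137%.

11.8137%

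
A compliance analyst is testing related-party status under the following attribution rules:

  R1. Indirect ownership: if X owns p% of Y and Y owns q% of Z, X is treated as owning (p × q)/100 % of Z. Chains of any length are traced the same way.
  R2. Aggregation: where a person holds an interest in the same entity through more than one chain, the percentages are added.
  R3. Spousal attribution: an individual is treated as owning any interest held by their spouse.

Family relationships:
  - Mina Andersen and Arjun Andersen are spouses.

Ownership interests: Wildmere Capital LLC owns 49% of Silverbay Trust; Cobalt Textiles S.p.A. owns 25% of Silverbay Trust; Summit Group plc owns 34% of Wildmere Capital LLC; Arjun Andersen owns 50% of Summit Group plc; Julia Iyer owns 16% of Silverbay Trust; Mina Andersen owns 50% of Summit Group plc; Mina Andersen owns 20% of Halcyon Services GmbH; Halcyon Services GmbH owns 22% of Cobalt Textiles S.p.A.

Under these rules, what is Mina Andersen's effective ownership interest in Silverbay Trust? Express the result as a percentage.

17.76%

By spousal attribution (R3), Mina Andersen is treated as also owning Arjun Andersen's interest in Summit Group plc, giving 50% + 50% = 100%.
Chain via Halcyon Services GmbH → Cobalt Textiles S.p.A. (R1): 20% × 22% × 25% = 1.1% of Silverbay Trust.
Chain via Summit Group plc → Wildmere Capital LLC (R1): 100% × 34% × 49% = 16.66% of Silverbay Trust.
Aggregating (R2): 1.1% + 16.66% = 17.76%.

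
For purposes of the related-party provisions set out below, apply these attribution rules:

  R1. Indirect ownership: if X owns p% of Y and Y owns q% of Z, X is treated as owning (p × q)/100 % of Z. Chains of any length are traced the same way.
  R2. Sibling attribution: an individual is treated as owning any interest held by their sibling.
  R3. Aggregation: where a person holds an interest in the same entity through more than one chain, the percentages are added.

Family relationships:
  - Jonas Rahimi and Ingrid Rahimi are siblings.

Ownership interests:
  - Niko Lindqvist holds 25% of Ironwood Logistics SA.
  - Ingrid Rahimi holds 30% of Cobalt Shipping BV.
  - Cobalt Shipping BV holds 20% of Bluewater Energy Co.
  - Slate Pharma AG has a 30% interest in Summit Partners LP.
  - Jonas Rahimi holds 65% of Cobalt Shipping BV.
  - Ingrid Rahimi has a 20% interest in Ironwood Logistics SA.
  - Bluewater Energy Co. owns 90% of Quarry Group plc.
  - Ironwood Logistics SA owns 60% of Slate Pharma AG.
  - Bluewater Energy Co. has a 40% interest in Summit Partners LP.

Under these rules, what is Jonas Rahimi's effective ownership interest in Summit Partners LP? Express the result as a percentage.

11.2%

By sibling attribution (R2), Jonas Rahimi is treated as also owning Ingrid Rahimi's interest in Cobalt Shipping BV, giving 65% + 30% = 95%.
By sibling attribution (R2), Jonas Rahimi is treated as owning Ingrid Rahimi's 20% interest in Ironwood Logistics SA.
Chain via Cobalt Shipping BV → Bluewater Energy Co. (R1): 95% × 20% × 40% = 7.6% of Summit Partners LP.
Chain via Ironwood Logistics SA → Slate Pharma AG (R1): 20% × 60% × 30% = 3.6% of Summit Partners LP.
Aggregating (R3): 7.6% + 3.6% = 11.2%.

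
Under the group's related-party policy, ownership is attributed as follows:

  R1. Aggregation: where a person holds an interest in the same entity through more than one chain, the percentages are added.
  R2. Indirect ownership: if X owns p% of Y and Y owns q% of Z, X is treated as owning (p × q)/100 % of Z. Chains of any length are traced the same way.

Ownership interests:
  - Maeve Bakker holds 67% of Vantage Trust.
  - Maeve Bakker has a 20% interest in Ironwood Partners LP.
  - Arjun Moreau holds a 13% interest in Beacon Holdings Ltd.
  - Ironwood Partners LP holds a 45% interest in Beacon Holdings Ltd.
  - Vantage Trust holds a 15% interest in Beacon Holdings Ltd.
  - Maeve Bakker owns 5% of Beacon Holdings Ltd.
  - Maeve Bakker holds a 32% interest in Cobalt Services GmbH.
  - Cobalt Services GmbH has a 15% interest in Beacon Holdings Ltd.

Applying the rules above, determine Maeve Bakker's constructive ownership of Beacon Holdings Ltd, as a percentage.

Chain via Ironwood Partners LP (R2): 20% × 45% = 9% of Beacon Holdings Ltd.
Chain via Cobalt Services GmbH (R2): 32% × 15% = 4.8% of Beacon Holdings Ltd.
Chain via Vantage Trust (R2): 67% × 15% = 10.05% of Beacon Holdings Ltd.
Direct interest in Beacon Holdings Ltd: 5%.
Aggregating (R1): 9% + 4.8% + 10.05% + 5% = 28.85%.

28.85%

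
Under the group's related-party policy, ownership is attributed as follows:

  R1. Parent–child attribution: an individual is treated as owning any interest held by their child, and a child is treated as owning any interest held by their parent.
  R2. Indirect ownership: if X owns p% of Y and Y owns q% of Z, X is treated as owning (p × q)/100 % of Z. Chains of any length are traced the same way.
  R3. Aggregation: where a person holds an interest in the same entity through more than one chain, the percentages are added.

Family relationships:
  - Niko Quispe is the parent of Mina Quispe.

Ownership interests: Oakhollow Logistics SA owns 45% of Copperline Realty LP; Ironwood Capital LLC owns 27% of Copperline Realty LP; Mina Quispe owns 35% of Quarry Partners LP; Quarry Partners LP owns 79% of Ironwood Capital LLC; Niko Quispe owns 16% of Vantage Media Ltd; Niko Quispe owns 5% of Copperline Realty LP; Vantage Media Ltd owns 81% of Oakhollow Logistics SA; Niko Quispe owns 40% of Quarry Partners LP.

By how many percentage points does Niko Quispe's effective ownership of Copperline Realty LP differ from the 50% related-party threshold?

By parent–child attribution (R1), Niko Quispe is treated as also owning Mina Quispe's interest in Quarry Partners LP, giving 40% + 35% = 75%.
Chain via Vantage Media Ltd → Oakhollow Logistics SA (R2): 16% × 81% × 45% = 5.832% of Copperline Realty LP.
Chain via Quarry Partners LP → Ironwood Capital LLC (R2): 75% × 79% × 27% = 15.9975% of Copperline Realty LP.
Direct interest in Copperline Realty LP: 5%.
Aggregating (R3): 5.832% + 15.9975% + 5% = 26.8295%.
26.8295% falls short of the 50% threshold by 23.1705 percentage points.

23.1705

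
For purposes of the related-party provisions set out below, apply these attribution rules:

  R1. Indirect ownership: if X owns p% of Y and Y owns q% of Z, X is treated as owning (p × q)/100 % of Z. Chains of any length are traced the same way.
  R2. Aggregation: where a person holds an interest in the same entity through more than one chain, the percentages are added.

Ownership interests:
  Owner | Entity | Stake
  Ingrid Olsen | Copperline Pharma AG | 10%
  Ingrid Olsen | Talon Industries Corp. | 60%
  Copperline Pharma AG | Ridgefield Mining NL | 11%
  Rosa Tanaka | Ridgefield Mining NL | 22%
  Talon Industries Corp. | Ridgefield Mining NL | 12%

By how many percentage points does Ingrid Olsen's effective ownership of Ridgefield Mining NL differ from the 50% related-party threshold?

41.7

Chain via Copperline Pharma AG (R1): 10% × 11% = 1.1% of Ridgefield Mining NL.
Chain via Talon Industries Corp. (R1): 60% × 12% = 7.2% of Ridgefield Mining NL.
Aggregating (R2): 1.1% + 7.2% = 8.3%.
8.3% falls short of the 50% threshold by 41.7 percentage points.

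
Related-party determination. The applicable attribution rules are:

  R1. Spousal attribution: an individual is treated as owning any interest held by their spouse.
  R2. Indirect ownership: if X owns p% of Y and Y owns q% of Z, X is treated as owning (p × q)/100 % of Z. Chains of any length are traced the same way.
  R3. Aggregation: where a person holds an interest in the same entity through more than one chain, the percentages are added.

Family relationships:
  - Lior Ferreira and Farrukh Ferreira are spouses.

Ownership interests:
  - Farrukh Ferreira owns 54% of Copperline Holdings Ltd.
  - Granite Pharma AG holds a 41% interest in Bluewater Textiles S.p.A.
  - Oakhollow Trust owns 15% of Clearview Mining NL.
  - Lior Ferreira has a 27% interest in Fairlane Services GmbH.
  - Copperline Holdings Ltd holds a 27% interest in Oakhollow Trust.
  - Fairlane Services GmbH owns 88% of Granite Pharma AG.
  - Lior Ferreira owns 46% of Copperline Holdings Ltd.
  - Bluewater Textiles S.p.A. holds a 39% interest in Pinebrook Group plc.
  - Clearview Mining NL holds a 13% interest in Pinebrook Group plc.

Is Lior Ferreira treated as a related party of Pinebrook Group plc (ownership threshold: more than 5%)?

By spousal attribution (R1), Lior Ferreira is treated as also owning Farrukh Ferreira's interest in Copperline Holdings Ltd, giving 46% + 54% = 100%.
Chain via Copperline Holdings Ltd → Oakhollow Trust → Clearview Mining NL (R2): 100% × 27% × 15% × 13% = 0.5265% of Pinebrook Group plc.
Chain via Fairlane Services GmbH → Granite Pharma AG → Bluewater Textiles S.p.A. (R2): 27% × 88% × 41% × 39% = 3.799224% of Pinebrook Group plc.
Aggregating (R3): 0.5265% + 3.799224% = 4.325724%.
4.325724% does not exceed the 5% threshold, so Lior is not a related party to Pinebrook Group plc.

No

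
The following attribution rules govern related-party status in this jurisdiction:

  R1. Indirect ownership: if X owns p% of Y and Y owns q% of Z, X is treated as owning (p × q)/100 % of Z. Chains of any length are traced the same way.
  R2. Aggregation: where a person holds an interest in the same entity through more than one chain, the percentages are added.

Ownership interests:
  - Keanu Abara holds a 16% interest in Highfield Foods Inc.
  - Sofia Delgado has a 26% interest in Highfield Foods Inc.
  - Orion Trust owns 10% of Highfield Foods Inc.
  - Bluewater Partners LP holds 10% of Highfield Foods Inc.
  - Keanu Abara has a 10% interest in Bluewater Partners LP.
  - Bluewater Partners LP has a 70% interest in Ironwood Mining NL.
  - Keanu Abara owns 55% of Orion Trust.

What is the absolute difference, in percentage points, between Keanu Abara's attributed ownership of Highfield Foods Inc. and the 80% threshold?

57.5

Chain via Bluewater Partners LP (R1): 10% × 10% = 1% of Highfield Foods Inc.
Chain via Orion Trust (R1): 55% × 10% = 5.5% of Highfield Foods Inc.
Direct interest in Highfield Foods Inc: 16%.
Aggregating (R2): 1% + 5.5% + 16% = 22.5%.
22.5% falls short of the 80% threshold by 57.5 percentage points.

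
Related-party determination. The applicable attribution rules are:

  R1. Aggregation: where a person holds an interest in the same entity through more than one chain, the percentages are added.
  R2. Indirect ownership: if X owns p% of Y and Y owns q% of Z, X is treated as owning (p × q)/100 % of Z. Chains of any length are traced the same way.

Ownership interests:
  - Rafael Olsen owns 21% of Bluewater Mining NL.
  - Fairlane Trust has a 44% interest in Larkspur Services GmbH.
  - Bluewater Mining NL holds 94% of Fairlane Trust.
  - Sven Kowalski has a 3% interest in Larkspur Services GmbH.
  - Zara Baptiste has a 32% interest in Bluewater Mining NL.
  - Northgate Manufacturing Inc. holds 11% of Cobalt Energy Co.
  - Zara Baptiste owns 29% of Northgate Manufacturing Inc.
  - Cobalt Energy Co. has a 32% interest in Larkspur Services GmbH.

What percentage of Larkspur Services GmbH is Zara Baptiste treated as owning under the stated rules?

14.256%

Chain via Northgate Manufacturing Inc. → Cobalt Energy Co. (R2): 29% × 11% × 32% = 1.0208% of Larkspur Services GmbH.
Chain via Bluewater Mining NL → Fairlane Trust (R2): 32% × 94% × 44% = 13.2352% of Larkspur Services GmbH.
Aggregating (R1): 1.0208% + 13.2352% = 14.256%.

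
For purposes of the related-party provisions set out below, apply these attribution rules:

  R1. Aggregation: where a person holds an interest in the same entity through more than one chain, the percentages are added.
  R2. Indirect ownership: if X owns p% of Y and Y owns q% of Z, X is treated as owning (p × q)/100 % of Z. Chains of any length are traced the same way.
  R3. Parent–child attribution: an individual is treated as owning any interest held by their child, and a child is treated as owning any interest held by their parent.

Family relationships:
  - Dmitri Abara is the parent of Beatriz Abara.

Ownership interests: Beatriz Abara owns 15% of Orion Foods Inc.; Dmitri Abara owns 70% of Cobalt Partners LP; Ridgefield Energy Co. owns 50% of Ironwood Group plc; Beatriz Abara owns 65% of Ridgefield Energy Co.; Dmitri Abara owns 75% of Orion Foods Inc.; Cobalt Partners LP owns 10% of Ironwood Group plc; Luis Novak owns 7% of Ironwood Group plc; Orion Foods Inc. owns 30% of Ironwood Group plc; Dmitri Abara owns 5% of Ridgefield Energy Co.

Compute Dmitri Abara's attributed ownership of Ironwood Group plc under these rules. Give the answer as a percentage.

By parent–child attribution (R3), Dmitri Abara is treated as also owning Beatriz Abara's interest in Ridgefield Energy Co, giving 5% + 65% = 70%.
By parent–child attribution (R3), Dmitri Abara is treated as also owning Beatriz Abara's interest in Orion Foods Inc, giving 75% + 15% = 90%.
Chain via Ridgefield Energy Co. (R2): 70% × 50% = 35% of Ironwood Group plc.
Chain via Cobalt Partners LP (R2): 70% × 10% = 7% of Ironwood Group plc.
Chain via Orion Foods Inc. (R2): 90% × 30% = 27% of Ironwood Group plc.
Aggregating (R1): 35% + 7% + 27% = 69%.

69%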